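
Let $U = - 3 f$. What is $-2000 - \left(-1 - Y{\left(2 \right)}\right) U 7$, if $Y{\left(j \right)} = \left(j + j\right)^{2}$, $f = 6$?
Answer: $-4142$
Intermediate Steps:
$Y{\left(j \right)} = 4 j^{2}$ ($Y{\left(j \right)} = \left(2 j\right)^{2} = 4 j^{2}$)
$U = -18$ ($U = \left(-3\right) 6 = -18$)
$-2000 - \left(-1 - Y{\left(2 \right)}\right) U 7 = -2000 - \left(-1 - 4 \cdot 2^{2}\right) \left(-18\right) 7 = -2000 - \left(-1 - 4 \cdot 4\right) \left(-18\right) 7 = -2000 - \left(-1 - 16\right) \left(-18\right) 7 = -2000 - \left(-17\right) \left(-18\right) 7 = -2000 - 306 \cdot 7 = -2000 - 2142 = -4142$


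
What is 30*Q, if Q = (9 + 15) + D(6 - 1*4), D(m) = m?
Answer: 780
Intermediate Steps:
Q = 26 (Q = (9 + 15) + (6 - 1*4) = 24 + (6 - 4) = 24 + 2 = 26)
30*Q = 30*26 = 780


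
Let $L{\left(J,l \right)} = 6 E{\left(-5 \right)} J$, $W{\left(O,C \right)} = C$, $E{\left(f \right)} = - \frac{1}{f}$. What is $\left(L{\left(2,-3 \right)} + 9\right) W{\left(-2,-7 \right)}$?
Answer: $- \frac{399}{5} \approx -79.8$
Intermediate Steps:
$L{\left(J,l \right)} = \frac{6 J}{5}$ ($L{\left(J,l \right)} = 6 \left(- \frac{1}{-5}\right) J = 6 \left(\left(-1\right) \left(- \frac{1}{5}\right)\right) J = 6 \cdot \frac{1}{5} J = \frac{6 J}{5}$)
$\left(L{\left(2,-3 \right)} + 9\right) W{\left(-2,-7 \right)} = \left(\frac{6}{5} \cdot 2 + 9\right) \left(-7\right) = \left(\frac{12}{5} + 9\right) \left(-7\right) = \frac{57}{5} \left(-7\right) = - \frac{399}{5}$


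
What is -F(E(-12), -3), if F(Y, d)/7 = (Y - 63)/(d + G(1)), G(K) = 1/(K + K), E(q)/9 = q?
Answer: -2394/5 ≈ -478.80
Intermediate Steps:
E(q) = 9*q
G(K) = 1/(2*K)
F(Y, d) = 7*(-63 + Y)/(½ + d) (F(Y, d) = 7*((Y - 63)/(d + (½)/1)) = 7*((-63 + Y)/(d + (½)*1)) = 7*((-63 + Y)/(d + ½)) = 7*((-63 + Y)/(½ + d)) = 7*(-63 + Y)/(½ + d))
-F(E(-12), -3) = -14*(-63 + 9*(-12))/(1 + 2*(-3)) = -14*(-63 - 108)/(1 - 6) = -14*(-171)/(-5) = -14*(-1)*(-171)/5 = -1*2394/5 = -2394/5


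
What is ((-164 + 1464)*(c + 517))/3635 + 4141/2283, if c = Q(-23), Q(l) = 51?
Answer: 340163947/1659741 ≈ 204.95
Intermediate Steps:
c = 51
((-164 + 1464)*(c + 517))/3635 + 4141/2283 = ((-164 + 1464)*(51 + 517))/3635 + 4141/2283 = (1300*568)*(1/3635) + 4141*(1/2283) = 738400*(1/3635) + 4141/2283 = 147680/727 + 4141/2283 = 340163947/1659741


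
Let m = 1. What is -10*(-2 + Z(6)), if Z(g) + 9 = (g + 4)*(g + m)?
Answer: -590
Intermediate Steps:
Z(g) = -9 + (1 + g)*(4 + g) (Z(g) = -9 + (g + 4)*(g + 1) = -9 + (4 + g)*(1 + g) = -9 + (1 + g)*(4 + g))
-10*(-2 + Z(6)) = -10*(-2 + (-5 + 6**2 + 5*6)) = -10*(-2 + (-5 + 36 + 30)) = -10*(-2 + 61) = -10*59 = -590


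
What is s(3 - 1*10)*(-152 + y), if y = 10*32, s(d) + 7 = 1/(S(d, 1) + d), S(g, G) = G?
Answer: -1204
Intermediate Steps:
s(d) = -7 + 1/(1 + d)
y = 320
s(3 - 1*10)*(-152 + y) = ((-6 - 7*(3 - 1*10))/(1 + (3 - 1*10)))*(-152 + 320) = ((-6 - 7*(3 - 10))/(1 + (3 - 10)))*168 = ((-6 - 7*(-7))/(1 - 7))*168 = ((-6 + 49)/(-6))*168 = -⅙*43*168 = -43/6*168 = -1204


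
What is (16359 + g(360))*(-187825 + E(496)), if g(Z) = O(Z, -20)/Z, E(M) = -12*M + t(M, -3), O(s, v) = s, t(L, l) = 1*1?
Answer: -3170175360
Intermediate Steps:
t(L, l) = 1
E(M) = 1 - 12*M (E(M) = -12*M + 1 = 1 - 12*M)
g(Z) = 1 (g(Z) = Z/Z = 1)
(16359 + g(360))*(-187825 + E(496)) = (16359 + 1)*(-187825 + (1 - 12*496)) = 16360*(-187825 + (1 - 5952)) = 16360*(-187825 - 5951) = 16360*(-193776) = -3170175360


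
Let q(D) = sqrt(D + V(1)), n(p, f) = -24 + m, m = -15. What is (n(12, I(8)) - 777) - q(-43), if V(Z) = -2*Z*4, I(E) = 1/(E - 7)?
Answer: -816 - I*sqrt(51) ≈ -816.0 - 7.1414*I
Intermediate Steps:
I(E) = 1/(-7 + E)
V(Z) = -8*Z
n(p, f) = -39 (n(p, f) = -24 - 15 = -39)
q(D) = sqrt(-8 + D) (q(D) = sqrt(D - 8*1) = sqrt(D - 8) = sqrt(-8 + D))
(n(12, I(8)) - 777) - q(-43) = (-39 - 777) - sqrt(-8 - 43) = -816 - sqrt(-51) = -816 - I*sqrt(51)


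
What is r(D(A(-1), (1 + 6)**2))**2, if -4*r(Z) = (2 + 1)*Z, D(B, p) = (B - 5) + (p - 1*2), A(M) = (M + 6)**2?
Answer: 40401/16 ≈ 2525.1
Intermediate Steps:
A(M) = (6 + M)**2
D(B, p) = -7 + B + p (D(B, p) = (-5 + B) + (p - 2) = (-5 + B) + (-2 + p) = -7 + B + p)
r(Z) = -3*Z/4 (r(Z) = -(2 + 1)*Z/4 = -3*Z/4)
r(D(A(-1), (1 + 6)**2))**2 = (-3*(-7 + (6 - 1)**2 + (1 + 6)**2)/4)**2 = (-3*(-7 + 5**2 + 7**2)/4)**2 = (-3*(-7 + 25 + 49)/4)**2 = (-3/4*67)**2 = (-201/4)**2 = 40401/16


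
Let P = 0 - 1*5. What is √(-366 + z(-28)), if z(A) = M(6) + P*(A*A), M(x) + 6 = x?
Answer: I*√4286 ≈ 65.468*I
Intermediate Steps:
M(x) = -6 + x
P = -5 (P = 0 - 5 = -5)
z(A) = -5*A² (z(A) = (-6 + 6) - 5*A*A = 0 - 5*A² = -5*A²)
√(-366 + z(-28)) = √(-366 - 5*(-28)²) = √(-366 - 5*784) = √(-366 - 3920) = √(-4286) = I*√4286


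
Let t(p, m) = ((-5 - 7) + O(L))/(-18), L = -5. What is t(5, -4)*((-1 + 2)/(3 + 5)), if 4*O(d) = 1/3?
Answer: 143/1728 ≈ 0.082755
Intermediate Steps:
O(d) = 1/12 (O(d) = (¼)/3 = (¼)*(⅓) = 1/12)
t(p, m) = 143/216 (t(p, m) = ((-5 - 7) + 1/12)/(-18) = (-12 + 1/12)*(-1/18) = -143/12*(-1/18) = 143/216)
t(5, -4)*((-1 + 2)/(3 + 5)) = 143*((-1 + 2)/(3 + 5))/216 = 143*(1/8)/216 = 143*((⅛)*1)/216 = (143/216)*(⅛) = 143/1728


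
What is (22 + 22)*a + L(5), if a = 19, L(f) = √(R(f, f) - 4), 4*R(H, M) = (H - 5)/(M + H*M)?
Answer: 836 + 2*I ≈ 836.0 + 2.0*I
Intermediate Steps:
R(H, M) = (-5 + H)/(4*(M + H*M)) (R(H, M) = ((H - 5)/(M + H*M))/4 = ((-5 + H)/(M + H*M))/4 = (-5 + H)/(4*(M + H*M)))
L(f) = √(-4 + (-5 + f)/(4*f*(1 + f))) (L(f) = √((-5 + f)/(4*f*(1 + f)) - 4) = √(-4 + (-5 + f)/(4*f*(1 + f))))
(22 + 22)*a + L(5) = (22 + 22)*19 + √((-5 + 5 - 16*5*(1 + 5))/(5*(1 + 5)))/2 = 44*19 + √((⅕)*(-5 + 5 - 16*5*6)/6)/2 = 836 + √((⅕)*(⅙)*(-5 + 5 - 480))/2 = 836 + √((⅕)*(⅙)*(-480))/2 = 836 + √(-16)/2 = 836 + (4*I)/2 = 836 + 2*I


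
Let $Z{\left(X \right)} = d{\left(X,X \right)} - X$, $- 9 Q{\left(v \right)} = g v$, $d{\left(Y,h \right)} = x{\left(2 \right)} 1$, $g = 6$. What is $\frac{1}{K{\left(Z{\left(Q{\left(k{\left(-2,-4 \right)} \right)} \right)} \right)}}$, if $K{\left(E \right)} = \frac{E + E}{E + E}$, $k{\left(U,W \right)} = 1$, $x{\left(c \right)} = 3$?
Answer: $1$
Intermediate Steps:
$d{\left(Y,h \right)} = 3$ ($d{\left(Y,h \right)} = 3 \cdot 1 = 3$)
$Q{\left(v \right)} = - \frac{2 v}{3}$ ($Q{\left(v \right)} = - \frac{6 v}{9} = - \frac{2 v}{3}$)
$Z{\left(X \right)} = 3 - X$
$K{\left(E \right)} = 1$ ($K{\left(E \right)} = \frac{2 E}{2 E} = 2 E \frac{1}{2 E} = 1$)
$\frac{1}{K{\left(Z{\left(Q{\left(k{\left(-2,-4 \right)} \right)} \right)} \right)}} = 1^{-1} = 1$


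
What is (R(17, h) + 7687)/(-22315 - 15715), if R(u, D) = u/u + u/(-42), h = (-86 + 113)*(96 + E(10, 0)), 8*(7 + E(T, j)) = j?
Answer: -322879/1597260 ≈ -0.20215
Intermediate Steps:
E(T, j) = -7 + j/8
h = 2403 (h = (-86 + 113)*(96 + (-7 + (⅛)*0)) = 27*(96 + (-7 + 0)) = 27*(96 - 7) = 27*89 = 2403)
R(u, D) = 1 - u/42 (R(u, D) = 1 + u*(-1/42) = 1 - u/42)
(R(17, h) + 7687)/(-22315 - 15715) = ((1 - 1/42*17) + 7687)/(-22315 - 15715) = ((1 - 17/42) + 7687)/(-38030) = (25/42 + 7687)*(-1/38030) = (322879/42)*(-1/38030) = -322879/1597260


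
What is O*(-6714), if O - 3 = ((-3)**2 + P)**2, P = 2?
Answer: -832536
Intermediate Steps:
O = 124 (O = 3 + ((-3)**2 + 2)**2 = 3 + (9 + 2)**2 = 3 + 11**2 = 3 + 121 = 124)
O*(-6714) = 124*(-6714) = -832536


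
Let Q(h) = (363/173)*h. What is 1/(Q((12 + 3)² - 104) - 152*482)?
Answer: -173/12630749 ≈ -1.3697e-5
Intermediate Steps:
Q(h) = 363*h/173 (Q(h) = (363*(1/173))*h = 363*h/173)
1/(Q((12 + 3)² - 104) - 152*482) = 1/(363*((12 + 3)² - 104)/173 - 152*482) = 1/(363*(15² - 104)/173 - 73264) = 1/(363*(225 - 104)/173 - 73264) = 1/((363/173)*121 - 73264) = 1/(43923/173 - 73264) = 1/(-12630749/173) = -173/12630749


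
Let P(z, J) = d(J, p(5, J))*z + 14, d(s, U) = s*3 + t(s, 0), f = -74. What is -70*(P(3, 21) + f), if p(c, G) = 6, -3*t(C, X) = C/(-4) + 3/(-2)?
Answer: -19005/2 ≈ -9502.5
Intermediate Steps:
t(C, X) = ½ + C/12 (t(C, X) = -(C/(-4) + 3/(-2))/3 = -(C*(-¼) + 3*(-½))/3 = -(-C/4 - 3/2)/3 = -(-3/2 - C/4)/3 = ½ + C/12)
d(s, U) = ½ + 37*s/12 (d(s, U) = s*3 + (½ + s/12) = 3*s + (½ + s/12) = ½ + 37*s/12)
P(z, J) = 14 + z*(½ + 37*J/12) (P(z, J) = (½ + 37*J/12)*z + 14 = z*(½ + 37*J/12) + 14 = 14 + z*(½ + 37*J/12))
-70*(P(3, 21) + f) = -70*((14 + (1/12)*3*(6 + 37*21)) - 74) = -70*((14 + (1/12)*3*(6 + 777)) - 74) = -70*((14 + (1/12)*3*783) - 74) = -70*((14 + 783/4) - 74) = -70*(839/4 - 74) = -70*543/4 = -19005/2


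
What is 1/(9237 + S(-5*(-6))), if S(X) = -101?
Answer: 1/9136 ≈ 0.00010946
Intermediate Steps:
1/(9237 + S(-5*(-6))) = 1/(9237 - 101) = 1/9136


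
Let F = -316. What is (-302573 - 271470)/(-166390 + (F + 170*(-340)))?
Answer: 574043/224506 ≈ 2.5569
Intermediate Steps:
(-302573 - 271470)/(-166390 + (F + 170*(-340))) = (-302573 - 271470)/(-166390 + (-316 + 170*(-340))) = -574043/(-166390 + (-316 - 57800)) = -574043/(-166390 - 58116) = -574043/(-224506) = -574043*(-1/224506) = 574043/224506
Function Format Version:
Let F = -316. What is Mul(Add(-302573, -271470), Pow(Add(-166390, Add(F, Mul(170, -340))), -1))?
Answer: Rational(574043, 224506) ≈ 2.5569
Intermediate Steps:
Mul(Add(-302573, -271470), Pow(Add(-166390, Add(F, Mul(170, -340))), -1)) = Mul(Add(-302573, -271470), Pow(Add(-166390, Add(-316, Mul(170, -340))), -1)) = Mul(-574043, Pow(Add(-166390, Add(-316, -57800)), -1)) = Mul(-574043, Pow(Add(-166390, -58116), -1)) = Mul(-574043, Pow(-224506, -1)) = Mul(-574043, Rational(-1, 224506)) = Rational(574043, 224506)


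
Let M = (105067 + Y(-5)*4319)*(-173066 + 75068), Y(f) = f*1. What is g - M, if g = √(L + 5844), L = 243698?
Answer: 8180089056 + √249542 ≈ 8.1801e+9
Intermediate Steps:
Y(f) = f
g = √249542 (g = √(243698 + 5844) = √249542 ≈ 499.54)
M = -8180089056 (M = (105067 - 5*4319)*(-173066 + 75068) = (105067 - 21595)*(-97998) = 83472*(-97998) = -8180089056)
g - M = √249542 - 1*(-8180089056) = √249542 + 8180089056 = 8180089056 + √249542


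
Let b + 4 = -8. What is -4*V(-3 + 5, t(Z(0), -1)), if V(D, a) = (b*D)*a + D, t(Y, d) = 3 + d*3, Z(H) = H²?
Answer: -8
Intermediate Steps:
b = -12 (b = -4 - 8 = -12)
t(Y, d) = 3 + 3*d
V(D, a) = D - 12*D*a (V(D, a) = (-12*D)*a + D = -12*D*a + D = D - 12*D*a)
-4*V(-3 + 5, t(Z(0), -1)) = -4*(-3 + 5)*(1 - 12*(3 + 3*(-1))) = -8*(1 - 12*(3 - 3)) = -8*(1 - 12*0) = -8*(1 + 0) = -8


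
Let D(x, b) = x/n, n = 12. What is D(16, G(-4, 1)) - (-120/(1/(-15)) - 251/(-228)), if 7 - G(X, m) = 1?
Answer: -410347/228 ≈ -1799.8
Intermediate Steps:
G(X, m) = 6 (G(X, m) = 7 - 1*1 = 7 - 1 = 6)
D(x, b) = x/12
D(16, G(-4, 1)) - (-120/(1/(-15)) - 251/(-228)) = (1/12)*16 - (-120/(1/(-15)) - 251/(-228)) = 4/3 - (-120/(-1/15) - 251*(-1/228)) = 4/3 - (-120*(-15) + 251/228) = 4/3 - (1800 + 251/228) = 4/3 - 1*410651/228 = 4/3 - 410651/228 = -410347/228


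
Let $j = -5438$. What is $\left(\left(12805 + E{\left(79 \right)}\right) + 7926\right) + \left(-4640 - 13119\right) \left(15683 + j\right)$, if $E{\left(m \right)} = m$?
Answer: $-181920145$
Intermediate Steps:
$\left(\left(12805 + E{\left(79 \right)}\right) + 7926\right) + \left(-4640 - 13119\right) \left(15683 + j\right) = \left(\left(12805 + 79\right) + 7926\right) + \left(-4640 - 13119\right) \left(15683 - 5438\right) = \left(12884 + 7926\right) - 181940955 = 20810 - 181940955 = -181920145$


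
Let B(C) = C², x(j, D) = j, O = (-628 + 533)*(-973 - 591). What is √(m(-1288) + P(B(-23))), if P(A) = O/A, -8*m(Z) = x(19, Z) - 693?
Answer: √772593/46 ≈ 19.108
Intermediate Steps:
O = 148580 (O = -95*(-1564) = 148580)
m(Z) = 337/4 (m(Z) = -(19 - 693)/8 = -⅛*(-674) = 337/4)
P(A) = 148580/A
√(m(-1288) + P(B(-23))) = √(337/4 + 148580/((-23)²)) = √(337/4 + 148580/529) = √(337/4 + 148580*(1/529)) = √(337/4 + 6460/23) = √(33591/92) = √772593/46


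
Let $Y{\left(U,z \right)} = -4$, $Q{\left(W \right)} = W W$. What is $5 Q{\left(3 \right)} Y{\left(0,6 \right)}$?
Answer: $-180$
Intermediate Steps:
$Q{\left(W \right)} = W^{2}$
$5 Q{\left(3 \right)} Y{\left(0,6 \right)} = 5 \cdot 3^{2} \left(-4\right) = 5 \cdot 9 \left(-4\right) = 45 \left(-4\right) = -180$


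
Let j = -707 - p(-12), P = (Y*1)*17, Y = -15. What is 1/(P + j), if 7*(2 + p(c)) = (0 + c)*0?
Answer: -1/960 ≈ -0.0010417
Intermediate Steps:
p(c) = -2 (p(c) = -2 + ((0 + c)*0)/7 = -2 + (c*0)/7 = -2 + (1/7)*0 = -2 + 0 = -2)
P = -255 (P = -15*1*17 = -15*17 = -255)
j = -705 (j = -707 - 1*(-2) = -707 + 2 = -705)
1/(P + j) = 1/(-255 - 705) = 1/(-960) = -1/960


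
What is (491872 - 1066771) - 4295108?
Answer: -4870007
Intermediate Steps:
(491872 - 1066771) - 4295108 = -574899 - 4295108 = -4870007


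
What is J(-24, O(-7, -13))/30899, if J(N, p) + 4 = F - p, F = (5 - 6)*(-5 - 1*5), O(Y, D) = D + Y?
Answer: 26/30899 ≈ 0.00084145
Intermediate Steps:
F = 10 (F = -(-5 - 5) = -1*(-10) = 10)
J(N, p) = 6 - p (J(N, p) = -4 + (10 - p) = 6 - p)
J(-24, O(-7, -13))/30899 = (6 - (-13 - 7))/30899 = (6 - 1*(-20))*(1/30899) = (6 + 20)*(1/30899) = 26*(1/30899) = 26/30899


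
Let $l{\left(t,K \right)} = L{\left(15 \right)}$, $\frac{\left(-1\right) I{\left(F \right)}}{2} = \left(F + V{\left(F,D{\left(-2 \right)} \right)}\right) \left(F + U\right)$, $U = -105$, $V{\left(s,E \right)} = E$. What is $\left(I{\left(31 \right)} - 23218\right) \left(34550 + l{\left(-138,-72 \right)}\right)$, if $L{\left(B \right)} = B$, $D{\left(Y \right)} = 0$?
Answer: $-643945950$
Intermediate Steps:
$I{\left(F \right)} = - 2 F \left(-105 + F\right)$ ($I{\left(F \right)} = - 2 \left(F + 0\right) \left(F - 105\right) = - 2 F \left(-105 + F\right)$)
$l{\left(t,K \right)} = 15$
$\left(I{\left(31 \right)} - 23218\right) \left(34550 + l{\left(-138,-72 \right)}\right) = \left(2 \cdot 31 \left(105 - 31\right) - 23218\right) \left(34550 + 15\right) = \left(2 \cdot 31 \left(105 - 31\right) - 23218\right) 34565 = \left(2 \cdot 31 \cdot 74 - 23218\right) 34565 = \left(4588 - 23218\right) 34565 = \left(-18630\right) 34565 = -643945950$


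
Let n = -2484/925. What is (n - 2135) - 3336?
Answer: -5063159/925 ≈ -5473.7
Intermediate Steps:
n = -2484/925 (n = -2484*1/925 = -2484/925 ≈ -2.6854)
(n - 2135) - 3336 = (-2484/925 - 2135) - 3336 = -1977359/925 - 3336 = -5063159/925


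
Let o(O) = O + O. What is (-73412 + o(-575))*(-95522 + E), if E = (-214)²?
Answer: 3707670012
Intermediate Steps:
o(O) = 2*O
E = 45796
(-73412 + o(-575))*(-95522 + E) = (-73412 + 2*(-575))*(-95522 + 45796) = (-73412 - 1150)*(-49726) = -74562*(-49726) = 3707670012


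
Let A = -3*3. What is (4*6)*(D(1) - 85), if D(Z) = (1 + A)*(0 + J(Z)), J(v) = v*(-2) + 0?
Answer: -1656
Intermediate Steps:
J(v) = -2*v (J(v) = -2*v + 0 = -2*v)
A = -9
D(Z) = 16*Z (D(Z) = (1 - 9)*(0 - 2*Z) = -(-16)*Z = 16*Z)
(4*6)*(D(1) - 85) = (4*6)*(16*1 - 85) = 24*(16 - 85) = 24*(-69) = -1656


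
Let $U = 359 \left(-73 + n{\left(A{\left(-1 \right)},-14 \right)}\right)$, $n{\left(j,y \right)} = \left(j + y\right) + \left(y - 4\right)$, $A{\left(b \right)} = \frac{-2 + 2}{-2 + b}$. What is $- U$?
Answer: $37695$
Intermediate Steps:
$A{\left(b \right)} = 0$ ($A{\left(b \right)} = \frac{0}{-2 + b} = 0$)
$n{\left(j,y \right)} = -4 + j + 2 y$ ($n{\left(j,y \right)} = \left(j + y\right) + \left(-4 + y\right) = -4 + j + 2 y$)
$U = -37695$ ($U = 359 \left(-73 + \left(-4 + 0 + 2 \left(-14\right)\right)\right) = 359 \left(-73 - 32\right) = 359 \left(-105\right) = -37695$)
$- U = \left(-1\right) \left(-37695\right) = 37695$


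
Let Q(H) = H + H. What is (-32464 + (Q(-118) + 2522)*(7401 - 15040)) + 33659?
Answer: -17461559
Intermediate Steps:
Q(H) = 2*H
(-32464 + (Q(-118) + 2522)*(7401 - 15040)) + 33659 = (-32464 + (2*(-118) + 2522)*(7401 - 15040)) + 33659 = (-32464 + (-236 + 2522)*(-7639)) + 33659 = (-32464 + 2286*(-7639)) + 33659 = (-32464 - 17462754) + 33659 = -17495218 + 33659 = -17461559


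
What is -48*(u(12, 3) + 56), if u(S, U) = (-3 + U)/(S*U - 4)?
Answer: -2688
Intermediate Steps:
u(S, U) = (-3 + U)/(-4 + S*U)
-48*(u(12, 3) + 56) = -48*((-3 + 3)/(-4 + 12*3) + 56) = -48*(0/(-4 + 36) + 56) = -48*(0/32 + 56) = -48*((1/32)*0 + 56) = -48*(0 + 56) = -48*56 = -2688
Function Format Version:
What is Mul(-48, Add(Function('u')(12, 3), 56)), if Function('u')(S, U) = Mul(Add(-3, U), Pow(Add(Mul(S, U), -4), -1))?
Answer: -2688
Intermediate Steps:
Function('u')(S, U) = Mul(Pow(Add(-4, Mul(S, U)), -1), Add(-3, U)) (Function('u')(S, U) = Mul(Add(-3, U), Pow(Add(-4, Mul(S, U)), -1)) = Mul(Pow(Add(-4, Mul(S, U)), -1), Add(-3, U)))
Mul(-48, Add(Function('u')(12, 3), 56)) = Mul(-48, Add(Mul(Pow(Add(-4, Mul(12, 3)), -1), Add(-3, 3)), 56)) = Mul(-48, Add(Mul(Pow(Add(-4, 36), -1), 0), 56)) = Mul(-48, Add(Mul(Pow(32, -1), 0), 56)) = Mul(-48, Add(Mul(Rational(1, 32), 0), 56)) = Mul(-48, Add(0, 56)) = Mul(-48, 56) = -2688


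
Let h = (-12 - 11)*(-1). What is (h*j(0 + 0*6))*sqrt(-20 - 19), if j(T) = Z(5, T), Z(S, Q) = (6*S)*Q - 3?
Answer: -69*I*sqrt(39) ≈ -430.9*I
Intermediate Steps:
h = 23 (h = -23*(-1) = 23)
Z(S, Q) = -3 + 6*Q*S (Z(S, Q) = 6*Q*S - 3 = -3 + 6*Q*S)
j(T) = -3 + 30*T (j(T) = -3 + 6*T*5 = -3 + 30*T)
(h*j(0 + 0*6))*sqrt(-20 - 19) = (23*(-3 + 30*(0 + 0*6)))*sqrt(-20 - 19) = (23*(-3 + 30*(0 + 0)))*sqrt(-39) = (23*(-3 + 30*0))*(I*sqrt(39)) = (23*(-3 + 0))*(I*sqrt(39)) = (23*(-3))*(I*sqrt(39)) = -69*I*sqrt(39)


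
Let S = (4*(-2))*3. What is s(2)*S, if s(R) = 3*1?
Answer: -72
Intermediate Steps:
s(R) = 3
S = -24 (S = -8*3 = -24)
s(2)*S = 3*(-24) = -72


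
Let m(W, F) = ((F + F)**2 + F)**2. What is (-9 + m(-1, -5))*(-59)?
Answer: -531944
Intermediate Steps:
m(W, F) = (F + 4*F**2)**2 (m(W, F) = ((2*F)**2 + F)**2 = (4*F**2 + F)**2 = (F + 4*F**2)**2)
(-9 + m(-1, -5))*(-59) = (-9 + (-5)**2*(1 + 4*(-5))**2)*(-59) = (-9 + 25*(1 - 20)**2)*(-59) = (-9 + 25*(-19)**2)*(-59) = (-9 + 25*361)*(-59) = (-9 + 9025)*(-59) = 9016*(-59) = -531944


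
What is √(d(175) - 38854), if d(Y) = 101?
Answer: I*√38753 ≈ 196.86*I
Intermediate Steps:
√(d(175) - 38854) = √(101 - 38854) = √(-38753) = I*√38753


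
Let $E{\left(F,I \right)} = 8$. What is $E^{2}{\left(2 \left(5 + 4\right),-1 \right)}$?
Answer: $64$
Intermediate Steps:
$E^{2}{\left(2 \left(5 + 4\right),-1 \right)} = 8^{2} = 64$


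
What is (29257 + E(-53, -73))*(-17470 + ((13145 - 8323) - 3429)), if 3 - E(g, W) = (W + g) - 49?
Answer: -473226495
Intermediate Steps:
E(g, W) = 52 - W - g (E(g, W) = 3 - ((W + g) - 49) = 3 - (-49 + W + g) = 3 + (49 - W - g) = 52 - W - g)
(29257 + E(-53, -73))*(-17470 + ((13145 - 8323) - 3429)) = (29257 + (52 - 1*(-73) - 1*(-53)))*(-17470 + ((13145 - 8323) - 3429)) = (29257 + (52 + 73 + 53))*(-17470 + (4822 - 3429)) = (29257 + 178)*(-17470 + 1393) = 29435*(-16077) = -473226495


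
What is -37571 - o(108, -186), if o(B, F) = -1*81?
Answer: -37490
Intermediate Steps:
o(B, F) = -81
-37571 - o(108, -186) = -37571 - 1*(-81) = -37571 + 81 = -37490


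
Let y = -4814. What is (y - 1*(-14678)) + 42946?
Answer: 52810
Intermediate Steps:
(y - 1*(-14678)) + 42946 = (-4814 - 1*(-14678)) + 42946 = (-4814 + 14678) + 42946 = 9864 + 42946 = 52810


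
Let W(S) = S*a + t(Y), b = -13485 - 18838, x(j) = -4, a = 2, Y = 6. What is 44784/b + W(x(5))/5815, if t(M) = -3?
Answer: -260774513/187958245 ≈ -1.3874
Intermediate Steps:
b = -32323
W(S) = -3 + 2*S (W(S) = S*2 - 3 = 2*S - 3 = -3 + 2*S)
44784/b + W(x(5))/5815 = 44784/(-32323) + (-3 + 2*(-4))/5815 = 44784*(-1/32323) + (-3 - 8)*(1/5815) = -44784/32323 - 11*1/5815 = -44784/32323 - 11/5815 = -260774513/187958245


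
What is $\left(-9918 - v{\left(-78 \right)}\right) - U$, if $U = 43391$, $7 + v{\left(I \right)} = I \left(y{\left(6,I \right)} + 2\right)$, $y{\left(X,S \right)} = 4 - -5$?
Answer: $-52444$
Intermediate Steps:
$y{\left(X,S \right)} = 9$ ($y{\left(X,S \right)} = 4 + 5 = 9$)
$v{\left(I \right)} = -7 + 11 I$ ($v{\left(I \right)} = -7 + I \left(9 + 2\right) = -7 + I 11 = -7 + 11 I$)
$\left(-9918 - v{\left(-78 \right)}\right) - U = \left(-9918 - \left(-7 + 11 \left(-78\right)\right)\right) - 43391 = \left(-9918 - \left(-7 - 858\right)\right) - 43391 = \left(-9918 - -865\right) - 43391 = \left(-9918 + 865\right) - 43391 = -9053 - 43391 = -52444$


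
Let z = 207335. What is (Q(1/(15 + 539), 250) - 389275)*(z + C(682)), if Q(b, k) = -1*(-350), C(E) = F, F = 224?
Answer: -80724884075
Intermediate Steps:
C(E) = 224
Q(b, k) = 350
(Q(1/(15 + 539), 250) - 389275)*(z + C(682)) = (350 - 389275)*(207335 + 224) = -388925*207559 = -80724884075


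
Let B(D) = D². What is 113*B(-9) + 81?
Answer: 9234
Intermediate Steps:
113*B(-9) + 81 = 113*(-9)² + 81 = 113*81 + 81 = 9153 + 81 = 9234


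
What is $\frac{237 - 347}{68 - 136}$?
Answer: $\frac{55}{34} \approx 1.6176$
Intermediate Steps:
$\frac{237 - 347}{68 - 136} = - \frac{110}{-68} = \left(-110\right) \left(- \frac{1}{68}\right) = \frac{55}{34}$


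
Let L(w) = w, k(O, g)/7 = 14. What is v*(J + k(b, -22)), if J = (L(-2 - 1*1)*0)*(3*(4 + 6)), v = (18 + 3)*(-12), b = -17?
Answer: -24696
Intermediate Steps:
k(O, g) = 98 (k(O, g) = 7*14 = 98)
v = -252 (v = 21*(-12) = -252)
J = 0 (J = ((-2 - 1*1)*0)*(3*(4 + 6)) = ((-2 - 1)*0)*(3*10) = -3*0*30 = 0*30 = 0)
v*(J + k(b, -22)) = -252*(0 + 98) = -252*98 = -24696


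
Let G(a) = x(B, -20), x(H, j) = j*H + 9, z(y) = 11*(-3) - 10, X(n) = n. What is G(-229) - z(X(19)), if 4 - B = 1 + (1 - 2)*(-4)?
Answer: 72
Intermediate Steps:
z(y) = -43 (z(y) = -33 - 10 = -43)
B = -1 (B = 4 - (1 + (1 - 2)*(-4)) = 4 - (1 - 1*(-4)) = 4 - (1 + 4) = 4 - 1*5 = 4 - 5 = -1)
x(H, j) = 9 + H*j (x(H, j) = H*j + 9 = 9 + H*j)
G(a) = 29 (G(a) = 9 - 1*(-20) = 9 + 20 = 29)
G(-229) - z(X(19)) = 29 - 1*(-43) = 29 + 43 = 72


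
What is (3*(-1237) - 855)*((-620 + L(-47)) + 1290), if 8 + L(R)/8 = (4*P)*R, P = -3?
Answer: -23368788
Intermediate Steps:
L(R) = -64 - 96*R (L(R) = -64 + 8*((4*(-3))*R) = -64 + 8*(-12*R) = -64 - 96*R)
(3*(-1237) - 855)*((-620 + L(-47)) + 1290) = (3*(-1237) - 855)*((-620 + (-64 - 96*(-47))) + 1290) = (-3711 - 855)*((-620 + (-64 + 4512)) + 1290) = -4566*((-620 + 4448) + 1290) = -4566*(3828 + 1290) = -4566*5118 = -23368788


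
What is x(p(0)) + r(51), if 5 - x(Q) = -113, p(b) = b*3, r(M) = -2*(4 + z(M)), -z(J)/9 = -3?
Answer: 56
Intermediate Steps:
z(J) = 27 (z(J) = -9*(-3) = 27)
r(M) = -62 (r(M) = -2*(4 + 27) = -2*31 = -62)
p(b) = 3*b
x(Q) = 118 (x(Q) = 5 - 1*(-113) = 5 + 113 = 118)
x(p(0)) + r(51) = 118 - 62 = 56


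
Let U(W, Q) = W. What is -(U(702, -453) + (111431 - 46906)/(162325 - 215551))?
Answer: -37300127/53226 ≈ -700.79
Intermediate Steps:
-(U(702, -453) + (111431 - 46906)/(162325 - 215551)) = -(702 + (111431 - 46906)/(162325 - 215551)) = -(702 + 64525/(-53226)) = -(702 + 64525*(-1/53226)) = -(702 - 64525/53226) = -1*37300127/53226 = -37300127/53226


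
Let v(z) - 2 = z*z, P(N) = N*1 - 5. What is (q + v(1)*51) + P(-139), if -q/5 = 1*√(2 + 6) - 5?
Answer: 34 - 10*√2 ≈ 19.858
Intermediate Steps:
q = 25 - 10*√2 (q = -5*(1*√(2 + 6) - 5) = -5*(1*√8 - 5) = -5*(1*(2*√2) - 5) = -5*(2*√2 - 5) = -5*(-5 + 2*√2) = 25 - 10*√2 ≈ 10.858)
P(N) = -5 + N (P(N) = N - 5 = -5 + N)
v(z) = 2 + z² (v(z) = 2 + z*z = 2 + z²)
(q + v(1)*51) + P(-139) = ((25 - 10*√2) + (2 + 1²)*51) + (-5 - 139) = ((25 - 10*√2) + (2 + 1)*51) - 144 = ((25 - 10*√2) + 3*51) - 144 = ((25 - 10*√2) + 153) - 144 = (178 - 10*√2) - 144 = 34 - 10*√2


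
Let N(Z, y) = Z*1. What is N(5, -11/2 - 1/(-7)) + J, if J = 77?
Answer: 82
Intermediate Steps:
N(Z, y) = Z
N(5, -11/2 - 1/(-7)) + J = 5 + 77 = 82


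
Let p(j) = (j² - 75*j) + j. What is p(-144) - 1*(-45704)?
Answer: 77096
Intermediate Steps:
p(j) = j² - 74*j
p(-144) - 1*(-45704) = -144*(-74 - 144) - 1*(-45704) = -144*(-218) + 45704 = 31392 + 45704 = 77096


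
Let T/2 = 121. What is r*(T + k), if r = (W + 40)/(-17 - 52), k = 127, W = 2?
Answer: -5166/23 ≈ -224.61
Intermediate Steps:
T = 242 (T = 2*121 = 242)
r = -14/23 (r = (2 + 40)/(-17 - 52) = 42/(-69) = 42*(-1/69) = -14/23 ≈ -0.60870)
r*(T + k) = -14*(242 + 127)/23 = -14/23*369 = -5166/23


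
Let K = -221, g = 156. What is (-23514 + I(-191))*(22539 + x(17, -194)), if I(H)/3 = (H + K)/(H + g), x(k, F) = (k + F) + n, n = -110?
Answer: -18285670008/35 ≈ -5.2245e+8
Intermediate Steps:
x(k, F) = -110 + F + k (x(k, F) = (k + F) - 110 = (F + k) - 110 = -110 + F + k)
I(H) = 3*(-221 + H)/(156 + H) (I(H) = 3*((H - 221)/(H + 156)) = 3*((-221 + H)/(156 + H)) = 3*(-221 + H)/(156 + H))
(-23514 + I(-191))*(22539 + x(17, -194)) = (-23514 + 3*(-221 - 191)/(156 - 191))*(22539 + (-110 - 194 + 17)) = (-23514 + 3*(-412)/(-35))*(22539 - 287) = (-23514 + 3*(-1/35)*(-412))*22252 = (-23514 + 1236/35)*22252 = -821754/35*22252 = -18285670008/35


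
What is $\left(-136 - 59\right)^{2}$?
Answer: $38025$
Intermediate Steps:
$\left(-136 - 59\right)^{2} = \left(-195\right)^{2} = 38025$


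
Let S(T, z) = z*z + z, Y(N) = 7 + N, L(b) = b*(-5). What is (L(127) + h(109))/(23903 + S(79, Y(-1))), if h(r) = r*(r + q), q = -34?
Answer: 1508/4789 ≈ 0.31489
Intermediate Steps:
h(r) = r*(-34 + r) (h(r) = r*(r - 34) = r*(-34 + r))
L(b) = -5*b
S(T, z) = z + z² (S(T, z) = z² + z = z + z²)
(L(127) + h(109))/(23903 + S(79, Y(-1))) = (-5*127 + 109*(-34 + 109))/(23903 + (7 - 1)*(1 + (7 - 1))) = (-635 + 109*75)/(23903 + 6*(1 + 6)) = (-635 + 8175)/(23903 + 6*7) = 7540/(23903 + 42) = 7540/23945 = 7540*(1/23945) = 1508/4789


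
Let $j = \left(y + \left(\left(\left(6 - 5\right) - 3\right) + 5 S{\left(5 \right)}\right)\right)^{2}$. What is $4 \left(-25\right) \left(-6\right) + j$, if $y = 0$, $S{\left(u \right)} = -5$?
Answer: $1329$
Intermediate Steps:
$j = 729$ ($j = \left(0 + \left(\left(\left(6 - 5\right) - 3\right) + 5 \left(-5\right)\right)\right)^{2} = \left(0 + \left(\left(1 - 3\right) - 25\right)\right)^{2} = \left(0 - 27\right)^{2} = \left(-27\right)^{2} = 729$)
$4 \left(-25\right) \left(-6\right) + j = 4 \left(-25\right) \left(-6\right) + 729 = \left(-100\right) \left(-6\right) + 729 = 600 + 729 = 1329$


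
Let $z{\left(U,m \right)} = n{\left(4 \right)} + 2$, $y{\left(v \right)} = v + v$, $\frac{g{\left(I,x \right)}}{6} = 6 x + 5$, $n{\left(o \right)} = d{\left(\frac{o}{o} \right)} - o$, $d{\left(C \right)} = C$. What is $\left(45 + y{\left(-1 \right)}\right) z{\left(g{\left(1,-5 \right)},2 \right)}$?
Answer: $-43$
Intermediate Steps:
$n{\left(o \right)} = 1 - o$ ($n{\left(o \right)} = \frac{o}{o} - o = 1 - o$)
$g{\left(I,x \right)} = 30 + 36 x$ ($g{\left(I,x \right)} = 6 \left(6 x + 5\right) = 6 \left(5 + 6 x\right) = 30 + 36 x$)
$y{\left(v \right)} = 2 v$
$z{\left(U,m \right)} = -1$ ($z{\left(U,m \right)} = \left(1 - 4\right) + 2 = -3 + 2 = -1$)
$\left(45 + y{\left(-1 \right)}\right) z{\left(g{\left(1,-5 \right)},2 \right)} = \left(45 + 2 \left(-1\right)\right) \left(-1\right) = \left(45 - 2\right) \left(-1\right) = 43 \left(-1\right) = -43$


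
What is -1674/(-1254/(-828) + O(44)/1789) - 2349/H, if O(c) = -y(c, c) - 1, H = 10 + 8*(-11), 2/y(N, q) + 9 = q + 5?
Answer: -104526411417/97176586 ≈ -1075.6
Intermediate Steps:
y(N, q) = 2/(-4 + q) (y(N, q) = 2/(-9 + (q + 5)) = 2/(-9 + (5 + q)) = 2/(-4 + q))
H = -78 (H = 10 - 88 = -78)
O(c) = -1 - 2/(-4 + c) (O(c) = -2/(-4 + c) - 1 = -1 - 2/(-4 + c))
-1674/(-1254/(-828) + O(44)/1789) - 2349/H = -1674/(-1254/(-828) + ((2 - 1*44)/(-4 + 44))/1789) - 2349/(-78) = -1674/(-1254*(-1/828) + ((2 - 44)/40)*(1/1789)) - 2349*(-1/78) = -1674/(209/138 + ((1/40)*(-42))*(1/1789)) + 783/26 = -1674/(209/138 - 21/20*1/1789) + 783/26 = -1674/(209/138 - 21/35780) + 783/26 = -1674/3737561/2468820 + 783/26 = -1674*2468820/3737561 + 783/26 = -4132804680/3737561 + 783/26 = -104526411417/97176586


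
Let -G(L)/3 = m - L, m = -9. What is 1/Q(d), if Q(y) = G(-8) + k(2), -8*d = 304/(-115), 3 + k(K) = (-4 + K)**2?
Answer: 1/4 ≈ 0.25000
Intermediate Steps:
k(K) = -3 + (-4 + K)**2
G(L) = 27 + 3*L (G(L) = -3*(-9 - L) = 27 + 3*L)
d = 38/115 (d = -38/(-115) = -38*(-1)/115 = -1/8*(-304/115) = 38/115 ≈ 0.33043)
Q(y) = 4 (Q(y) = (27 + 3*(-8)) + (-3 + (-4 + 2)**2) = (27 - 24) + (-3 + (-2)**2) = 3 + (-3 + 4) = 3 + 1 = 4)
1/Q(d) = 1/4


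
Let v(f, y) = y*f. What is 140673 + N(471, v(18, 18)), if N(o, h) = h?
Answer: 140997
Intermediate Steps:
v(f, y) = f*y
140673 + N(471, v(18, 18)) = 140673 + 18*18 = 140673 + 324 = 140997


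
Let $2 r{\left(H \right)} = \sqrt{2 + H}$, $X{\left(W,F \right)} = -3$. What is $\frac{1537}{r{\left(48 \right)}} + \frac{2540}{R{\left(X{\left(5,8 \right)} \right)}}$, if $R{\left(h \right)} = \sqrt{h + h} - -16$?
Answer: $\frac{20320}{131} + \frac{1537 \sqrt{2}}{5} - \frac{1270 i \sqrt{6}}{131} \approx 589.84 - 23.747 i$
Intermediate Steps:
$r{\left(H \right)} = \frac{\sqrt{2 + H}}{2}$
$R{\left(h \right)} = 16 + \sqrt{2} \sqrt{h}$ ($R{\left(h \right)} = \sqrt{2 h} + 16 = \sqrt{2} \sqrt{h} + 16 = 16 + \sqrt{2} \sqrt{h}$)
$\frac{1537}{r{\left(48 \right)}} + \frac{2540}{R{\left(X{\left(5,8 \right)} \right)}} = \frac{1537}{\frac{1}{2} \sqrt{2 + 48}} + \frac{2540}{16 + \sqrt{2} \sqrt{-3}} = \frac{1537}{\frac{1}{2} \sqrt{50}} + \frac{2540}{16 + \sqrt{2} i \sqrt{3}} = \frac{1537}{\frac{1}{2} \cdot 5 \sqrt{2}} + \frac{2540}{16 + i \sqrt{6}} = \frac{1537}{\frac{5}{2} \sqrt{2}} + \frac{2540}{16 + i \sqrt{6}} = 1537 \frac{\sqrt{2}}{5} + \frac{2540}{16 + i \sqrt{6}} = \frac{1537 \sqrt{2}}{5} + \frac{2540}{16 + i \sqrt{6}} = \frac{2540}{16 + i \sqrt{6}} + \frac{1537 \sqrt{2}}{5}$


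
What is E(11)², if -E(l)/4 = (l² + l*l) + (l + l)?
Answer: 1115136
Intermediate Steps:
E(l) = -8*l - 8*l² (E(l) = -4*((l² + l*l) + (l + l)) = -4*((l² + l²) + 2*l) = -4*(2*l² + 2*l) = -4*(2*l + 2*l²) = -8*l - 8*l²)
E(11)² = (-8*11*(1 + 11))² = (-8*11*12)² = (-1056)² = 1115136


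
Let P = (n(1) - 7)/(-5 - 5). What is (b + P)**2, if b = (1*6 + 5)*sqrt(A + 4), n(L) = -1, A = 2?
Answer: 18166/25 + 88*sqrt(6)/5 ≈ 769.75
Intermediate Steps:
P = 4/5 (P = (-1 - 7)/(-5 - 5) = -8/(-10) = -8*(-1/10) = 4/5 ≈ 0.80000)
b = 11*sqrt(6) (b = (1*6 + 5)*sqrt(2 + 4) = (6 + 5)*sqrt(6) = 11*sqrt(6) ≈ 26.944)
(b + P)**2 = (11*sqrt(6) + 4/5)**2 = (4/5 + 11*sqrt(6))**2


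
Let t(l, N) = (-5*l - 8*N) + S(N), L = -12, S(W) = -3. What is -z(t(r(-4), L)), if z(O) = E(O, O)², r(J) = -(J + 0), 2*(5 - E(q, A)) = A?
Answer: -3969/4 ≈ -992.25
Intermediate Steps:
E(q, A) = 5 - A/2
r(J) = -J
t(l, N) = -3 - 8*N - 5*l (t(l, N) = (-5*l - 8*N) - 3 = (-8*N - 5*l) - 3 = -3 - 8*N - 5*l)
z(O) = (5 - O/2)²
-z(t(r(-4), L)) = -(-10 + (-3 - 8*(-12) - (-5)*(-4)))²/4 = -(-10 + (-3 + 96 - 5*4))²/4 = -(-10 + (-3 + 96 - 20))²/4 = -(-10 + 73)²/4 = -63²/4 = -3969/4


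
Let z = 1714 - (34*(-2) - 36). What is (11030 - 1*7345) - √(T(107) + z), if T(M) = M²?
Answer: 3685 - √13267 ≈ 3569.8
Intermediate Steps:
z = 1818 (z = 1714 - (-68 - 36) = 1714 - 1*(-104) = 1714 + 104 = 1818)
(11030 - 1*7345) - √(T(107) + z) = (11030 - 1*7345) - √(107² + 1818) = (11030 - 7345) - √(11449 + 1818) = 3685 - √13267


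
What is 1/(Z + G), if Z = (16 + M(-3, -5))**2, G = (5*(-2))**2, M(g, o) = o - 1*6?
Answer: 1/125 ≈ 0.0080000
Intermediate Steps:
M(g, o) = -6 + o (M(g, o) = o - 6 = -6 + o)
G = 100 (G = (-10)**2 = 100)
Z = 25 (Z = (16 + (-6 - 5))**2 = (16 - 11)**2 = 5**2 = 25)
1/(Z + G) = 1/(25 + 100) = 1/125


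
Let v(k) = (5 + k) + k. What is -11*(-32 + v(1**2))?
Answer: 275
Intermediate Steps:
v(k) = 5 + 2*k
-11*(-32 + v(1**2)) = -11*(-32 + (5 + 2*1**2)) = -11*(-32 + (5 + 2*1)) = -11*(-32 + (5 + 2)) = -11*(-32 + 7) = -11*(-25) = 275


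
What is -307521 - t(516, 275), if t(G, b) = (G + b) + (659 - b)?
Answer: -308696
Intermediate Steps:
t(G, b) = 659 + G
-307521 - t(516, 275) = -307521 - (659 + 516) = -307521 - 1*1175 = -307521 - 1175 = -308696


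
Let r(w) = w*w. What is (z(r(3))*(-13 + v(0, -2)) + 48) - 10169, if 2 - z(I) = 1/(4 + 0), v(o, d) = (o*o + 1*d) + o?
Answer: -40589/4 ≈ -10147.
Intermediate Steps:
v(o, d) = d + o + o**2 (v(o, d) = (o**2 + d) + o = (d + o**2) + o = d + o + o**2)
r(w) = w**2
z(I) = 7/4 (z(I) = 2 - 1/(4 + 0) = 2 - 1/4 = 7/4)
(z(r(3))*(-13 + v(0, -2)) + 48) - 10169 = (7*(-13 + (-2 + 0 + 0**2))/4 + 48) - 10169 = (7*(-13 + (-2 + 0 + 0))/4 + 48) - 10169 = (7*(-13 - 2)/4 + 48) - 10169 = ((7/4)*(-15) + 48) - 10169 = (-105/4 + 48) - 10169 = 87/4 - 10169 = -40589/4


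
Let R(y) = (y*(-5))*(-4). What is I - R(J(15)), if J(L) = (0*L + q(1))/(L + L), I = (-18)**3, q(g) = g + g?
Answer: -17500/3 ≈ -5833.3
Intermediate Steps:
q(g) = 2*g
I = -5832
J(L) = 1/L (J(L) = (0*L + 2*1)/(L + L) = (0 + 2)/((2*L)) = 2*(1/(2*L)) = 1/L)
R(y) = 20*y (R(y) = -5*y*(-4) = 20*y)
I - R(J(15)) = -5832 - 20/15 = -5832 - 1*4/3 = -5832 - 4/3 = -17500/3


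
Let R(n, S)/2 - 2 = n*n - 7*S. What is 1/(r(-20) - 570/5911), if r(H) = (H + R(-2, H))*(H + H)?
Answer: -5911/64312250 ≈ -9.1911e-5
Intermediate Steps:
R(n, S) = 4 - 14*S + 2*n**2 (R(n, S) = 4 + 2*(n*n - 7*S) = 4 + 2*(n**2 - 7*S) = 4 + (-14*S + 2*n**2) = 4 - 14*S + 2*n**2)
r(H) = 2*H*(12 - 13*H) (r(H) = (H + (4 - 14*H + 2*(-2)**2))*(H + H) = (H + (4 - 14*H + 2*4))*(2*H) = (H + (4 - 14*H + 8))*(2*H) = (H + (12 - 14*H))*(2*H) = (12 - 13*H)*(2*H) = 2*H*(12 - 13*H))
1/(r(-20) - 570/5911) = 1/(2*(-20)*(12 - 13*(-20)) - 570/5911) = 1/(2*(-20)*(12 + 260) - 570*1/5911) = 1/(2*(-20)*272 - 570/5911) = 1/(-10880 - 570/5911) = 1/(-64312250/5911) = -5911/64312250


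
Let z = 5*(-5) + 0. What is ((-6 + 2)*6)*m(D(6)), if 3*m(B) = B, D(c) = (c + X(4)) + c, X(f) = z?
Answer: 104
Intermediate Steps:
z = -25 (z = -25 + 0 = -25)
X(f) = -25
D(c) = -25 + 2*c (D(c) = (c - 25) + c = (-25 + c) + c = -25 + 2*c)
m(B) = B/3
((-6 + 2)*6)*m(D(6)) = ((-6 + 2)*6)*((-25 + 2*6)/3) = (-4*6)*((-25 + 12)/3) = -8*(-13) = -24*(-13/3) = 104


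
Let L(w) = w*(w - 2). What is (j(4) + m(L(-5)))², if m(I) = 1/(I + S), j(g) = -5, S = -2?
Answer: 26896/1089 ≈ 24.698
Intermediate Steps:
L(w) = w*(-2 + w)
m(I) = 1/(-2 + I) (m(I) = 1/(I - 2) = 1/(-2 + I))
(j(4) + m(L(-5)))² = (-5 + 1/(-2 - 5*(-2 - 5)))² = (-5 + 1/(-2 - 5*(-7)))² = (-5 + 1/(-2 + 35))² = (-5 + 1/33)² = (-164/33)² = 26896/1089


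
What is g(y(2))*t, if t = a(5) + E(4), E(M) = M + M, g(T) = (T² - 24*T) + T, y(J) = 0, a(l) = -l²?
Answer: 0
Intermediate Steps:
g(T) = T² - 23*T
E(M) = 2*M
t = -17 (t = -1*5² + 2*4 = -1*25 + 8 = -25 + 8 = -17)
g(y(2))*t = (0*(-23 + 0))*(-17) = (0*(-23))*(-17) = 0*(-17) = 0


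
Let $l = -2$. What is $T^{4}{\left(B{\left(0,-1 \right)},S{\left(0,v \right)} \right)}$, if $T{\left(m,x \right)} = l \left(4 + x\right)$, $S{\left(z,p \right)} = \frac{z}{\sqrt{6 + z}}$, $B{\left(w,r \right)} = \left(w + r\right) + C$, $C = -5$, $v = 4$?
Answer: $4096$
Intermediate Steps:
$B{\left(w,r \right)} = -5 + r + w$ ($B{\left(w,r \right)} = \left(w + r\right) - 5 = \left(r + w\right) - 5 = -5 + r + w$)
$S{\left(z,p \right)} = \frac{z}{\sqrt{6 + z}}$
$T{\left(m,x \right)} = -8 - 2 x$ ($T{\left(m,x \right)} = - 2 \left(4 + x\right) = -8 - 2 x$)
$T^{4}{\left(B{\left(0,-1 \right)},S{\left(0,v \right)} \right)} = \left(-8 - 2 \frac{0}{\sqrt{6 + 0}}\right)^{4} = \left(-8 - 2 \frac{0}{\sqrt{6}}\right)^{4} = \left(-8 - 2 \cdot 0 \frac{\sqrt{6}}{6}\right)^{4} = \left(-8 - 0\right)^{4} = \left(-8 + 0\right)^{4} = \left(-8\right)^{4} = 4096$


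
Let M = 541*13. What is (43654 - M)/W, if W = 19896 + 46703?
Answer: 2817/5123 ≈ 0.54987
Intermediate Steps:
M = 7033
W = 66599
(43654 - M)/W = (43654 - 1*7033)/66599 = (43654 - 7033)*(1/66599) = 36621*(1/66599) = 2817/5123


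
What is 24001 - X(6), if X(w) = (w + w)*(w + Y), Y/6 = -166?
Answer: 35881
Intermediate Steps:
Y = -996 (Y = 6*(-166) = -996)
X(w) = 2*w*(-996 + w) (X(w) = (w + w)*(w - 996) = (2*w)*(-996 + w) = 2*w*(-996 + w))
24001 - X(6) = 24001 - 2*6*(-996 + 6) = 24001 - 2*6*(-990) = 24001 - 1*(-11880) = 24001 + 11880 = 35881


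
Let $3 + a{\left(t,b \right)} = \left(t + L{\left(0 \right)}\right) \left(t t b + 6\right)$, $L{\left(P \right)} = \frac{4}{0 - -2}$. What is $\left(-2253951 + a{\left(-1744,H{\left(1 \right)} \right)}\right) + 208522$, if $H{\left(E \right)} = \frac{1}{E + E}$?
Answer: $-2651233740$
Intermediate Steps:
$L{\left(P \right)} = 2$ ($L{\left(P \right)} = \frac{4}{0 + 2} = \frac{4}{2} = 4 \cdot \frac{1}{2} = 2$)
$H{\left(E \right)} = \frac{1}{2 E}$
$a{\left(t,b \right)} = -3 + \left(2 + t\right) \left(6 + b t^{2}\right)$ ($a{\left(t,b \right)} = -3 + \left(t + 2\right) \left(t t b + 6\right) = -3 + \left(2 + t\right) \left(t^{2} b + 6\right) = -3 + \left(2 + t\right) \left(b t^{2} + 6\right) = -3 + \left(2 + t\right) \left(6 + b t^{2}\right)$)
$\left(-2253951 + a{\left(-1744,H{\left(1 \right)} \right)}\right) + 208522 = \left(-2253951 + \left(9 + 6 \left(-1744\right) + \frac{1}{2 \cdot 1} \left(-1744\right)^{3} + 2 \frac{1}{2 \cdot 1} \left(-1744\right)^{2}\right)\right) + 208522 = \left(-2253951 + \left(9 - 10464 + \frac{1}{2} \cdot 1 \left(-5304438784\right) + 2 \cdot \frac{1}{2} \cdot 1 \cdot 3041536\right)\right) + 208522 = \left(-2253951 + \left(9 - 10464 + \frac{1}{2} \left(-5304438784\right) + 2 \cdot \frac{1}{2} \cdot 3041536\right)\right) + 208522 = \left(-2253951 + \left(9 - 10464 - 2652219392 + 3041536\right)\right) + 208522 = \left(-2253951 - 2649188311\right) + 208522 = -2651442262 + 208522 = -2651233740$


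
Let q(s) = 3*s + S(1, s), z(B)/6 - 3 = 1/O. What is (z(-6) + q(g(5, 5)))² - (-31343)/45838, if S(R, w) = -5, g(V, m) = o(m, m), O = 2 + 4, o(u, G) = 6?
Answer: 3613035/3526 ≈ 1024.7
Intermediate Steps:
O = 6
g(V, m) = 6
z(B) = 19 (z(B) = 18 + 6/6 = 18 + 6*(⅙) = 18 + 1 = 19)
q(s) = -5 + 3*s (q(s) = 3*s - 5 = -5 + 3*s)
(z(-6) + q(g(5, 5)))² - (-31343)/45838 = (19 + (-5 + 3*6))² - (-31343)/45838 = (19 + (-5 + 18))² - (-31343)/45838 = (19 + 13)² - 1*(-2411/3526) = 32² + 2411/3526 = 1024 + 2411/3526 = 3613035/3526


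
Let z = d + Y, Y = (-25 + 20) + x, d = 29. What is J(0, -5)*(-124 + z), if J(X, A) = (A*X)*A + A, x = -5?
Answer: 525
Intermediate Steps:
Y = -10 (Y = (-25 + 20) - 5 = -5 - 5 = -10)
J(X, A) = A + X*A**2 (J(X, A) = X*A**2 + A = A + X*A**2)
z = 19 (z = 29 - 10 = 19)
J(0, -5)*(-124 + z) = (-5*(1 - 5*0))*(-124 + 19) = -5*(1 + 0)*(-105) = -5*1*(-105) = -5*(-105) = 525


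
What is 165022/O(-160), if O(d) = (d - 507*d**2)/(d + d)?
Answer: 330044/81121 ≈ 4.0685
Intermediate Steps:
O(d) = (d - 507*d**2)/(2*d) (O(d) = (d - 507*d**2)/((2*d)) = (d - 507*d**2)*(1/(2*d)) = (d - 507*d**2)/(2*d))
165022/O(-160) = 165022/(1/2 - 507/2*(-160)) = 165022/(1/2 + 40560) = 165022/(81121/2) = 165022*(2/81121) = 330044/81121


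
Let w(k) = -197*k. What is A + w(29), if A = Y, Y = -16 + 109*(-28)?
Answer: -8781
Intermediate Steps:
Y = -3068 (Y = -16 - 3052 = -3068)
A = -3068
A + w(29) = -3068 - 197*29 = -3068 - 5713 = -8781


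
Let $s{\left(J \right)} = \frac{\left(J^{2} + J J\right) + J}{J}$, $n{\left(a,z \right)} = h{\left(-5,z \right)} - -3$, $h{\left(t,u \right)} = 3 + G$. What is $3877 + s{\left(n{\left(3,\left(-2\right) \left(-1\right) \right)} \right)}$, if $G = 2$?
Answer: $3894$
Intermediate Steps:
$h{\left(t,u \right)} = 5$ ($h{\left(t,u \right)} = 3 + 2 = 5$)
$n{\left(a,z \right)} = 8$ ($n{\left(a,z \right)} = 5 - -3 = 5 + 3 = 8$)
$s{\left(J \right)} = \frac{J + 2 J^{2}}{J}$ ($s{\left(J \right)} = \frac{\left(J^{2} + J^{2}\right) + J}{J} = \frac{2 J^{2} + J}{J} = \frac{J + 2 J^{2}}{J}$)
$3877 + s{\left(n{\left(3,\left(-2\right) \left(-1\right) \right)} \right)} = 3877 + \left(1 + 2 \cdot 8\right) = 3877 + \left(1 + 16\right) = 3877 + 17 = 3894$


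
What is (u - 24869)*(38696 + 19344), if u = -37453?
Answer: -3617168880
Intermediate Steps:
(u - 24869)*(38696 + 19344) = (-37453 - 24869)*(38696 + 19344) = -62322*58040 = -3617168880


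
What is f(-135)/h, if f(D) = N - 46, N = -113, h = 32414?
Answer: -159/32414 ≈ -0.0049053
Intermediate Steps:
f(D) = -159 (f(D) = -113 - 46 = -159)
f(-135)/h = -159/32414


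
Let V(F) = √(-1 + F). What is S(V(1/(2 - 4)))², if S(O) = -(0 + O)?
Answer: -3/2 ≈ -1.5000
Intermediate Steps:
S(O) = -O
S(V(1/(2 - 4)))² = (-√(-1 + 1/(2 - 4)))² = (-√(-1 + 1/(-2)))² = (-√(-1 - ½))² = (-√(-3/2))² = (-I*√6/2)² = -3/2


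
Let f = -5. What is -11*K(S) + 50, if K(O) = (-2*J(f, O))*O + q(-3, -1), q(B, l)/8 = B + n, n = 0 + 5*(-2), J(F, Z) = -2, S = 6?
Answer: 930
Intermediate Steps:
n = -10 (n = 0 - 10 = -10)
q(B, l) = -80 + 8*B (q(B, l) = 8*(B - 10) = 8*(-10 + B) = -80 + 8*B)
K(O) = -104 + 4*O (K(O) = (-2*(-2))*O + (-80 + 8*(-3)) = 4*O + (-80 - 24) = 4*O - 104 = -104 + 4*O)
-11*K(S) + 50 = -11*(-104 + 4*6) + 50 = -11*(-104 + 24) + 50 = -11*(-80) + 50 = 880 + 50 = 930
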